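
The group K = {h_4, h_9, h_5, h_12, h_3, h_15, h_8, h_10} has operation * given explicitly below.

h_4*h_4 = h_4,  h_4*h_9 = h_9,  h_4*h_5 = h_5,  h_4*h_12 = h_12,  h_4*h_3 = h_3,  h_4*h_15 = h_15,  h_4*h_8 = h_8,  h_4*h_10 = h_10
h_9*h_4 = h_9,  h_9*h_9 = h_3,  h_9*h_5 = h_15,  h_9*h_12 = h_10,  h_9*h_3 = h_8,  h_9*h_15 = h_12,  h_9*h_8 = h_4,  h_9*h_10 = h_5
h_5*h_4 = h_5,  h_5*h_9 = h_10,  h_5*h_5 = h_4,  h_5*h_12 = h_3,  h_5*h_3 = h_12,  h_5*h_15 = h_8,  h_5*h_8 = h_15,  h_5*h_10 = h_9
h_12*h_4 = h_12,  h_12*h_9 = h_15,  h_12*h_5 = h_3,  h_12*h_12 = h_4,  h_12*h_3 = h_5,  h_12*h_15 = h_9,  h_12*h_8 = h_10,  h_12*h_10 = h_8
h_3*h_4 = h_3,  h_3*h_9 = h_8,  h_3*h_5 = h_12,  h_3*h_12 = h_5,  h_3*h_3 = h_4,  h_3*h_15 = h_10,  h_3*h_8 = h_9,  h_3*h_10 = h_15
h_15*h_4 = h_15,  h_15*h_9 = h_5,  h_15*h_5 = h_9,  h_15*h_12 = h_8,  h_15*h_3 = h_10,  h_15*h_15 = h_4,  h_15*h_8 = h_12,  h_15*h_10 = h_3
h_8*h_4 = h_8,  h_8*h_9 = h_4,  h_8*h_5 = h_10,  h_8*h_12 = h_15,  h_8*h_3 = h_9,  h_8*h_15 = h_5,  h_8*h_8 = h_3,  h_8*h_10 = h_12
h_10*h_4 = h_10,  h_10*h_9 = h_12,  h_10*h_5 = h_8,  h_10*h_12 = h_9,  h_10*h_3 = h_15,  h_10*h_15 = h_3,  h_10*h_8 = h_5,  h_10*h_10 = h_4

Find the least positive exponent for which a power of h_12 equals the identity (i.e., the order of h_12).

2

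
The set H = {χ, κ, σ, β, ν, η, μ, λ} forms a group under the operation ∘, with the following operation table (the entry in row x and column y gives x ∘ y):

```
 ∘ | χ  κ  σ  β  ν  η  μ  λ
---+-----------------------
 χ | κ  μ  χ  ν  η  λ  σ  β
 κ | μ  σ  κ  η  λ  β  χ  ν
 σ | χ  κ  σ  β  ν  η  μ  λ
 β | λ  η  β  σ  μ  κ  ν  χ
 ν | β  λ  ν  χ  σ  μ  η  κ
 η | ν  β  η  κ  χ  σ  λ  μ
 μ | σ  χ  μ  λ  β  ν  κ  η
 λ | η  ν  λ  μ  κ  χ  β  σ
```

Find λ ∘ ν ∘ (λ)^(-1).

ν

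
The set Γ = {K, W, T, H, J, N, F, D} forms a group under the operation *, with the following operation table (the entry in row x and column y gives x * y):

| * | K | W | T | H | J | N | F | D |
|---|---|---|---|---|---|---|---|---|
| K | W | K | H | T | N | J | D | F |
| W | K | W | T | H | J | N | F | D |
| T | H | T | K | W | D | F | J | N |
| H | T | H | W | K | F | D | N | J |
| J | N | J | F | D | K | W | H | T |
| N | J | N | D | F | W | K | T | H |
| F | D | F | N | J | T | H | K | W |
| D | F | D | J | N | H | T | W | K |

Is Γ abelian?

N * T = D but T * N = F.
Since N and T do not commute, Γ is not abelian.

No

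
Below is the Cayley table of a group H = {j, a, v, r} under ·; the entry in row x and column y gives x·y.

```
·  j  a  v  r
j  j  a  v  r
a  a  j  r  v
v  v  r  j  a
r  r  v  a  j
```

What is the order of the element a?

The identity element is j (its row matches the header).
a^1 = a
a^2 = a·a = j
The first power of a equal to the identity is a^2, so ord(a) = 2.

2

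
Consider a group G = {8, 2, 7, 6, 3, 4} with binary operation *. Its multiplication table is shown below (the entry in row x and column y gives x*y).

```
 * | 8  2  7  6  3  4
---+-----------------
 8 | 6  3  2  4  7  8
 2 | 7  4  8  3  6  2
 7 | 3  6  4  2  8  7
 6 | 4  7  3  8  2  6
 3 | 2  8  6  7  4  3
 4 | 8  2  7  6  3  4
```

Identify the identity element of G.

The identity e satisfies e*x = x for all x, so its row in the table reproduces the column headers.
Row 4 reads: 8, 2, 7, 6, 3, 4 — exactly the header order. So 4 is the identity.

4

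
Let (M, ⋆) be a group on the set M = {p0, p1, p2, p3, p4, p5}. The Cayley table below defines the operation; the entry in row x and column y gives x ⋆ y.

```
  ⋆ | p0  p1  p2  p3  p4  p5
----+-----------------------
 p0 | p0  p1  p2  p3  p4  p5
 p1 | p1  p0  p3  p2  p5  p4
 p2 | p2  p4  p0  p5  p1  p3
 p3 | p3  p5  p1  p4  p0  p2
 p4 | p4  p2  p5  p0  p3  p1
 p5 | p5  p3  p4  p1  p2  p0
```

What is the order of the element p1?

The identity element is p0 (its row matches the header).
p1^1 = p1
p1^2 = p1 ⋆ p1 = p0
The first power of p1 equal to the identity is p1^2, so ord(p1) = 2.

2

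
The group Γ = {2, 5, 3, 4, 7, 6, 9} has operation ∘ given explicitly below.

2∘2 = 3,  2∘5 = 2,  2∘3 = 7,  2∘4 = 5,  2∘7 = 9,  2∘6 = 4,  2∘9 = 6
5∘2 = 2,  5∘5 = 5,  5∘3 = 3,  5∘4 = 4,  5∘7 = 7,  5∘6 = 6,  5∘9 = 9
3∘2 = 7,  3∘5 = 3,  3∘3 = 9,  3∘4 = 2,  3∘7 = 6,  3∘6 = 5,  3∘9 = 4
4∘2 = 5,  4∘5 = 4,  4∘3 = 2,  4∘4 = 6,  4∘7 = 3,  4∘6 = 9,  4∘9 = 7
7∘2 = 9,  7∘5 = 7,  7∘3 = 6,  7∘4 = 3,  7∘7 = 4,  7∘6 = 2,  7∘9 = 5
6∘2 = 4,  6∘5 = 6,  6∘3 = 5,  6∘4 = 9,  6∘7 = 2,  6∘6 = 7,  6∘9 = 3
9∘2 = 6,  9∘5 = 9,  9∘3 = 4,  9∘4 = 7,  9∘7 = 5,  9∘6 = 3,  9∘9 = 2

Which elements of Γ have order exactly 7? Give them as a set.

Identity is 5. Compute the order of each non-identity element by repeated multiplication:
  2: 2 → 3 → 7 → 9 → 6 → 4 → 5  (order 7)
  3: 3 → 9 → 4 → 2 → 7 → 6 → 5  (order 7)
  4: 4 → 6 → 9 → 7 → 3 → 2 → 5  (order 7)
  7: 7 → 4 → 3 → 6 → 2 → 9 → 5  (order 7)
  6: 6 → 7 → 2 → 4 → 9 → 3 → 5  (order 7)
  9: 9 → 2 → 6 → 3 → 4 → 7 → 5  (order 7)
Elements of order 7: {2, 3, 4, 6, 7, 9}.

{2, 3, 4, 6, 7, 9}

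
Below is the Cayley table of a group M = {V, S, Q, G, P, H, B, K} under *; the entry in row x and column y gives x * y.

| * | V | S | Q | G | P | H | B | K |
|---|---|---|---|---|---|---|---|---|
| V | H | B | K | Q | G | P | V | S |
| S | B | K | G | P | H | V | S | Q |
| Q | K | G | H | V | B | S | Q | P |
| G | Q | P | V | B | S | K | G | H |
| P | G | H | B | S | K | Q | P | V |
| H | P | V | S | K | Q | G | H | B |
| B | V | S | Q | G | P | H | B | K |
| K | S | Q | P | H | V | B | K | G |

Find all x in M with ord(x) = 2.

Identity is B. Compute the order of each non-identity element by repeated multiplication:
  V: V → H → P → G → Q → K → S → B  (order 8)
  S: S → K → Q → G → P → H → V → B  (order 8)
  Q: Q → H → S → G → V → K → P → B  (order 8)
  G: G → B  (order 2)
  P: P → K → V → G → S → H → Q → B  (order 8)
  H: H → G → K → B  (order 4)
  K: K → G → H → B  (order 4)
Elements of order 2: {G}.

{G}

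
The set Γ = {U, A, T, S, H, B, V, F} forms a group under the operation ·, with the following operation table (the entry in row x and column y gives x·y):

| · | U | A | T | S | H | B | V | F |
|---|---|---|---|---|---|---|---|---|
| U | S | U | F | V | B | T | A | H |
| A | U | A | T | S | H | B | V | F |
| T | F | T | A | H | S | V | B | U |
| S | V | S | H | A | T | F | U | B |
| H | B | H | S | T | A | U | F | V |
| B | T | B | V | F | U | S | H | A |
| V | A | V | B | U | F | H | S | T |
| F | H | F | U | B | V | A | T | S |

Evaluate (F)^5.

F

F^1 = F
F^2 = F·F = S
F^3 = S·F = B
F^4 = B·F = A
F^5 = A·F = F
(Structurally, Γ here is isomorphic to Z_2 x Z_4.)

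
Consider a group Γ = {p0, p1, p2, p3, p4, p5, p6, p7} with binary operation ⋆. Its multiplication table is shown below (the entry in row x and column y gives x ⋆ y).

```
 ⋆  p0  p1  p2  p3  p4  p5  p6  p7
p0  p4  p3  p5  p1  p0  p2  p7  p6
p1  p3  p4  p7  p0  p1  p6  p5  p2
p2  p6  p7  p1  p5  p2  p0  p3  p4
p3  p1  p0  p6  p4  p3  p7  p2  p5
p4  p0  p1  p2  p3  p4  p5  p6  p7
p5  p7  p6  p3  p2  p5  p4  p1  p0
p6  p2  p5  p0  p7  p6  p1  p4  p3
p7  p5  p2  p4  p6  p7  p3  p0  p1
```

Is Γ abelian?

p2 ⋆ p6 = p3 but p6 ⋆ p2 = p0.
Since p2 and p6 do not commute, Γ is not abelian.

No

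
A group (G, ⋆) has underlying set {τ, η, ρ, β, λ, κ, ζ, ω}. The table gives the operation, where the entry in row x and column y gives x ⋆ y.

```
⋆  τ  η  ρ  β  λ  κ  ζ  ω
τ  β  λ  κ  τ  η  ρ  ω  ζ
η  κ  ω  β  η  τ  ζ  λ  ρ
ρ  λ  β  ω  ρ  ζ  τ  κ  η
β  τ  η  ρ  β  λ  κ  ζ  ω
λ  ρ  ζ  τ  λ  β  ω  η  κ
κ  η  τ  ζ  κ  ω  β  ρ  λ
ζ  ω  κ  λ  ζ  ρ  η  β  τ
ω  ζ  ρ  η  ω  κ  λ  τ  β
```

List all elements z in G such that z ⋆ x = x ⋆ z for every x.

{β, ω}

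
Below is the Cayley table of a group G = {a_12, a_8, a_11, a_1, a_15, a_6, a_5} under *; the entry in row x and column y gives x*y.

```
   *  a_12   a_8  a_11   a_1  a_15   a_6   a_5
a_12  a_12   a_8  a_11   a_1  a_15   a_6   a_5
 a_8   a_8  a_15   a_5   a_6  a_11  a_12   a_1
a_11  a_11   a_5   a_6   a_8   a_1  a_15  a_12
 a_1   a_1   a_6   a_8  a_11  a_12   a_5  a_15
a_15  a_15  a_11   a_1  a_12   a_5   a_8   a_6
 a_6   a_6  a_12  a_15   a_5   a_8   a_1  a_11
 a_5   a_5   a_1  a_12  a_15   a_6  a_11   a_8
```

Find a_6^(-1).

a_8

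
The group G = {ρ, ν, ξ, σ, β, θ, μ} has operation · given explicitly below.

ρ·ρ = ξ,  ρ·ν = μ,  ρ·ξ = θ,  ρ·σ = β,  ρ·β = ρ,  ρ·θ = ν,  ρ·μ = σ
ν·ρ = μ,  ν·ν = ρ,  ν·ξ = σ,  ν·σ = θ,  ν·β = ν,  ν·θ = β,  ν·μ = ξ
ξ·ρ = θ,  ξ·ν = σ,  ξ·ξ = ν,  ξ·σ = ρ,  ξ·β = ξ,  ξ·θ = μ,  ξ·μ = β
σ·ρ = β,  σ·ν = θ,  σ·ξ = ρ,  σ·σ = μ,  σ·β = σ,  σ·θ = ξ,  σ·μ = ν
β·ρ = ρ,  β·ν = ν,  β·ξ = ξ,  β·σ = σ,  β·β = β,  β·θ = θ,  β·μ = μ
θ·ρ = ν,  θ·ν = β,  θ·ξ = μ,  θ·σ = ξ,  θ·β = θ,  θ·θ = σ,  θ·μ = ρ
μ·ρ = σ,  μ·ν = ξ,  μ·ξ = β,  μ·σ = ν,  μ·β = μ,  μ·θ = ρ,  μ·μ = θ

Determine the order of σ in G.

7

The identity element is β (its row matches the header).
σ^1 = σ
σ^2 = σ·σ = μ
σ^3 = μ·σ = ν
σ^4 = ν·σ = θ
σ^5 = θ·σ = ξ
σ^6 = ξ·σ = ρ
σ^7 = ρ·σ = β
The first power of σ equal to the identity is σ^7, so ord(σ) = 7.
(Structurally, G here is isomorphic to the cyclic group Z_7.)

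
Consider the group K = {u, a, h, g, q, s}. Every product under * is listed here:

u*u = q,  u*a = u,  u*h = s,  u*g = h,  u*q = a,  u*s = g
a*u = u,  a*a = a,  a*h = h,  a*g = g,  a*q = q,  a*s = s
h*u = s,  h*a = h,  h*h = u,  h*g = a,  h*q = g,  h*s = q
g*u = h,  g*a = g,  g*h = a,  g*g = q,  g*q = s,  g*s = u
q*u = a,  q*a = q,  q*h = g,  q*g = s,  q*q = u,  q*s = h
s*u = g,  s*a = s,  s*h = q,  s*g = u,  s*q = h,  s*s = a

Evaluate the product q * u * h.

q * u = a
a * h = h
(Structurally, K here is isomorphic to the cyclic group Z_6.)

h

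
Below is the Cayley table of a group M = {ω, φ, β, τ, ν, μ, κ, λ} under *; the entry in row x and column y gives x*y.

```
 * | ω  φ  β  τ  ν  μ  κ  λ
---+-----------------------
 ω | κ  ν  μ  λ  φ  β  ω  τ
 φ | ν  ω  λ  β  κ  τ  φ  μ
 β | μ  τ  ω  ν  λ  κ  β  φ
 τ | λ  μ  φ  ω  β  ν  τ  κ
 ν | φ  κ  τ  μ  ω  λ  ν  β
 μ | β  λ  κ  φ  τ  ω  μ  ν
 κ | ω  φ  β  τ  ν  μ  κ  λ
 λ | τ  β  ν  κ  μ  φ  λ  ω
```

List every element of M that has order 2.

{ω}

Identity is κ. Compute the order of each non-identity element by repeated multiplication:
  ω: ω → κ  (order 2)
  φ: φ → ω → ν → κ  (order 4)
  β: β → ω → μ → κ  (order 4)
  τ: τ → ω → λ → κ  (order 4)
  ν: ν → ω → φ → κ  (order 4)
  μ: μ → ω → β → κ  (order 4)
  λ: λ → ω → τ → κ  (order 4)
Elements of order 2: {ω}.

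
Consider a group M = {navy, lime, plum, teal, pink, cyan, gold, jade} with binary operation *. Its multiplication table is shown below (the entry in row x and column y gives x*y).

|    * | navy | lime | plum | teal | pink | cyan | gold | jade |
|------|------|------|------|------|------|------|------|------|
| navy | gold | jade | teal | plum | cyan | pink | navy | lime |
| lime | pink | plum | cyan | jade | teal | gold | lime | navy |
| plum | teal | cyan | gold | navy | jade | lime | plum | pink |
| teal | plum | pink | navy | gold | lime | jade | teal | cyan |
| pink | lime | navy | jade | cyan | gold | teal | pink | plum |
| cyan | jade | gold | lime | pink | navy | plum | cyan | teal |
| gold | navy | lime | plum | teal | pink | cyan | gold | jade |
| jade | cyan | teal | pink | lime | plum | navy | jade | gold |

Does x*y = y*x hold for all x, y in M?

No

lime*teal = jade but teal*lime = pink.
Since lime and teal do not commute, M is not abelian.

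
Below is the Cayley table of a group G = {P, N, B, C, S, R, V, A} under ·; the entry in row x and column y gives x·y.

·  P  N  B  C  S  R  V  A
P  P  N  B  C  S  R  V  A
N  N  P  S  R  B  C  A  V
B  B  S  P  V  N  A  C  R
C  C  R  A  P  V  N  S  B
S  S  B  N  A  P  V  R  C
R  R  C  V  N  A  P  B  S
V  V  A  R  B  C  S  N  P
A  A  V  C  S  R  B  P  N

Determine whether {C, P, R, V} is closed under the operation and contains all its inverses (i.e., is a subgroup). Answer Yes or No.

V·V = N, which is not in {C, P, R, V}.
The subset is not closed under ·, so it is not a subgroup.

No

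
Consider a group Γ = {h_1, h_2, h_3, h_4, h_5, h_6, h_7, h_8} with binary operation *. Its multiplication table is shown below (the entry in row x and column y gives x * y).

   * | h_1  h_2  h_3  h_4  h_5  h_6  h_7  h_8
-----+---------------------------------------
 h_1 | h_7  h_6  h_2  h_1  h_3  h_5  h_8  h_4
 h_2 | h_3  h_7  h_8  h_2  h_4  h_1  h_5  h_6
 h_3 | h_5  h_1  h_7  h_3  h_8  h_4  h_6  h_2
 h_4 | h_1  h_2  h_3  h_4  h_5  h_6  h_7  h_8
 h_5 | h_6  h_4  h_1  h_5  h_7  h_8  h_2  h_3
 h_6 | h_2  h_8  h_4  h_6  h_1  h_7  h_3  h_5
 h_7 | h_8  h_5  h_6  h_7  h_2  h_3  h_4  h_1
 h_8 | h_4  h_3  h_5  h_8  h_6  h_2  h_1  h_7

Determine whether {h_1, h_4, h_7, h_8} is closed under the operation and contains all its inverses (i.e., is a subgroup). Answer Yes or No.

Yes

{h_1, h_4, h_7, h_8} contains the identity h_4.
Checking products: every product of two elements of {h_1, h_4, h_7, h_8} (read from the table) lies in {h_1, h_4, h_7, h_8}, so the set is closed.
In a finite group, a nonempty closed subset is a subgroup. So {h_1, h_4, h_7, h_8} ≤ Γ.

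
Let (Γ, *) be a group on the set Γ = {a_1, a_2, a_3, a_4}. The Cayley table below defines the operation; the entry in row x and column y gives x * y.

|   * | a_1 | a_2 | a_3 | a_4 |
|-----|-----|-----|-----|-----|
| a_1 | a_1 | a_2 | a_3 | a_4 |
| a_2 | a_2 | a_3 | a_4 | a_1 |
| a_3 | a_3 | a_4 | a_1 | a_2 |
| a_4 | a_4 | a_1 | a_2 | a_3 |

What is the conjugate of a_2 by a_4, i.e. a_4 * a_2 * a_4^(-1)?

The identity is a_1. In row a_4, the entry a_1 sits in column a_2, so a_4^(-1) = a_2.
a_4 * a_2 = a_1
a_1 * a_2 = a_2

a_2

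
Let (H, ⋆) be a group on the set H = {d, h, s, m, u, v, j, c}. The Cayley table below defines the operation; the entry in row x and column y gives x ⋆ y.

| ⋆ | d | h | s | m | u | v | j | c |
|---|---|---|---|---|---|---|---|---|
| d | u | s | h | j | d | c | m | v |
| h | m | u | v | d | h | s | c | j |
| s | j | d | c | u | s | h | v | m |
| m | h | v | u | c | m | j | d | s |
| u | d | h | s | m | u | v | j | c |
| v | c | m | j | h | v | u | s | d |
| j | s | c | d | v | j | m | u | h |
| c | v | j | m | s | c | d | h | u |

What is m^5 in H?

m

m^1 = m
m^2 = m ⋆ m = c
m^3 = c ⋆ m = s
m^4 = s ⋆ m = u
m^5 = u ⋆ m = m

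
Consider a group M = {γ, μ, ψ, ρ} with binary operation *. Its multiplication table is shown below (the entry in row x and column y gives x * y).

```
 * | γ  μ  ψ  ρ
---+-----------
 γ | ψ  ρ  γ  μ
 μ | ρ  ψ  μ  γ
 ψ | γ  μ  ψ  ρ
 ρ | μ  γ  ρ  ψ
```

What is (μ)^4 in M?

μ^1 = μ
μ^2 = μ * μ = ψ
μ^3 = ψ * μ = μ
μ^4 = μ * μ = ψ
(Structurally, M here is isomorphic to the Klein four-group V_4.)

ψ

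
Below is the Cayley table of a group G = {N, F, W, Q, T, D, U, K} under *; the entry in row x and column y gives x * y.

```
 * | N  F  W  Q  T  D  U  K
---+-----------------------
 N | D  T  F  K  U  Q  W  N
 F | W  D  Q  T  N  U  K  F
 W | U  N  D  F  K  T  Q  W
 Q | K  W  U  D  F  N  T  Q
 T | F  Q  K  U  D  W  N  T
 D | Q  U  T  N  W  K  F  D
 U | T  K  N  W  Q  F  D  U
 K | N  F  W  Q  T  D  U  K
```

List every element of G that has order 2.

{D}

Identity is K. Compute the order of each non-identity element by repeated multiplication:
  N: N → D → Q → K  (order 4)
  F: F → D → U → K  (order 4)
  W: W → D → T → K  (order 4)
  Q: Q → D → N → K  (order 4)
  T: T → D → W → K  (order 4)
  D: D → K  (order 2)
  U: U → D → F → K  (order 4)
Elements of order 2: {D}.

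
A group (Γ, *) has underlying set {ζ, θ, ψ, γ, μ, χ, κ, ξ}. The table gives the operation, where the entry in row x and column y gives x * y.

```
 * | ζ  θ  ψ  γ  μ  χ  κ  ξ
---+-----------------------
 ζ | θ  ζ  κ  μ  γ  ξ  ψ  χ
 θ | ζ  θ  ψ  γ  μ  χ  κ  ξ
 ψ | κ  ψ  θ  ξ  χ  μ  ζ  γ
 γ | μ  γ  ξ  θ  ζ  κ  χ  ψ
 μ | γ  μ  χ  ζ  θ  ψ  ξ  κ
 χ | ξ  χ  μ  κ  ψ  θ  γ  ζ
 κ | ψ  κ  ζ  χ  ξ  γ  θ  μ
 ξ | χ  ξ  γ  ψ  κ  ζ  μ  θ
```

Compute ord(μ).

2

The identity element is θ (its row matches the header).
μ^1 = μ
μ^2 = μ * μ = θ
The first power of μ equal to the identity is μ^2, so ord(μ) = 2.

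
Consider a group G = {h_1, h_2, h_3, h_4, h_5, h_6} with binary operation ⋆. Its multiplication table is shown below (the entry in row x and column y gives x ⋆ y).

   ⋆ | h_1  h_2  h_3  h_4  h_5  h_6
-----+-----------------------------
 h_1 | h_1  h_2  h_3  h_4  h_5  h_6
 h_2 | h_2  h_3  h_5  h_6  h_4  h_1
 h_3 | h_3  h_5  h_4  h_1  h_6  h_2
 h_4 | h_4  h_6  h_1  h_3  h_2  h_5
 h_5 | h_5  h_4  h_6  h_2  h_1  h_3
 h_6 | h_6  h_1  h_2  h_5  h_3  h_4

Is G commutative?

Yes

Check whether the table is symmetric across its main diagonal.
Every entry (row x, col y) equals the entry (row y, col x), so G is abelian.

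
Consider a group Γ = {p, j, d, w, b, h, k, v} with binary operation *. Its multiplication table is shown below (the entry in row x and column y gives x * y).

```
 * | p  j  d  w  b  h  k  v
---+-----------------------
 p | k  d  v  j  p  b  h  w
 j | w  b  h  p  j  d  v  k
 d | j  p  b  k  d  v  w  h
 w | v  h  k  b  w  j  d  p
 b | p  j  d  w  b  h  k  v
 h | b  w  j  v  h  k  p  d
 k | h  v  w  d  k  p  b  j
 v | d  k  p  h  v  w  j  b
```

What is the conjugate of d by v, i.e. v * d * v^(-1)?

w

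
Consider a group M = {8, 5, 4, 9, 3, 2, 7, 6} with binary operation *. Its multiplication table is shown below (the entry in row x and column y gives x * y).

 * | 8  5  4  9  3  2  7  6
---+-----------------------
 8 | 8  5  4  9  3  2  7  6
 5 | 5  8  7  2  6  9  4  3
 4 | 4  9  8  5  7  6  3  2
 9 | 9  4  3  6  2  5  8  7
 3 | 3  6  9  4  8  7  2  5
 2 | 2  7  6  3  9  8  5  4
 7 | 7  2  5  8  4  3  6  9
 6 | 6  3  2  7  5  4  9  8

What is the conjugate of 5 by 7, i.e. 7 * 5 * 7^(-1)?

3

The identity is 8. In row 7, the entry 8 sits in column 9, so 7^(-1) = 9.
7 * 5 = 2
2 * 9 = 3
(Structurally, M here is isomorphic to the dihedral group D_4.)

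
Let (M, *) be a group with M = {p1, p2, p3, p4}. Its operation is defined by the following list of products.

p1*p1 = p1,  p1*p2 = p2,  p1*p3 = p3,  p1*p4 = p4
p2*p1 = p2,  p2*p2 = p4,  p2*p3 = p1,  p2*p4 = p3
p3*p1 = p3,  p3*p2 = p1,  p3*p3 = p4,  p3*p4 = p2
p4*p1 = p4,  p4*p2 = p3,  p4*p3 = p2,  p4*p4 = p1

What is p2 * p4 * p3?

p2 * p4 = p3
p3 * p3 = p4

p4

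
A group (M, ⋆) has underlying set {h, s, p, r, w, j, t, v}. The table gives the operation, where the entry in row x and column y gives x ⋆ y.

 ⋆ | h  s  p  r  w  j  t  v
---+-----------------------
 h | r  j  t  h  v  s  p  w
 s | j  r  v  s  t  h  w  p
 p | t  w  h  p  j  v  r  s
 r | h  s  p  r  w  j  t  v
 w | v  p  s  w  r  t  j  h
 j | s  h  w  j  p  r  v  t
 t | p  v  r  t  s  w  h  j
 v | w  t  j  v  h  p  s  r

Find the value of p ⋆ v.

Read row p, column v: p ⋆ v = s.
(Structurally, M here is isomorphic to the dihedral group D_4.)

s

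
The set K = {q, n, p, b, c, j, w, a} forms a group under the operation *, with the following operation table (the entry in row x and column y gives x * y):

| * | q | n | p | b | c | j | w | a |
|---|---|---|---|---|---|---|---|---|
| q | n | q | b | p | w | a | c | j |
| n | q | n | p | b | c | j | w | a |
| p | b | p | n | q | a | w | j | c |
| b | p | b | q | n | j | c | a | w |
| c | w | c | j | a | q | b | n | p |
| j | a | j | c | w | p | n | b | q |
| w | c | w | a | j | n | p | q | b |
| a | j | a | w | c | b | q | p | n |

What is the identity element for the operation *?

The identity e satisfies e * x = x for all x, so its row in the table reproduces the column headers.
Row n reads: q, n, p, b, c, j, w, a — exactly the header order. So n is the identity.

n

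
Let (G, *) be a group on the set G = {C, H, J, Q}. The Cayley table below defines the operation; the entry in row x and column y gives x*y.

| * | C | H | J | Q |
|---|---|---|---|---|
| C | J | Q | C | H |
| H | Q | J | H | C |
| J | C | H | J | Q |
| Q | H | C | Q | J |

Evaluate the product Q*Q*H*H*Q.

Q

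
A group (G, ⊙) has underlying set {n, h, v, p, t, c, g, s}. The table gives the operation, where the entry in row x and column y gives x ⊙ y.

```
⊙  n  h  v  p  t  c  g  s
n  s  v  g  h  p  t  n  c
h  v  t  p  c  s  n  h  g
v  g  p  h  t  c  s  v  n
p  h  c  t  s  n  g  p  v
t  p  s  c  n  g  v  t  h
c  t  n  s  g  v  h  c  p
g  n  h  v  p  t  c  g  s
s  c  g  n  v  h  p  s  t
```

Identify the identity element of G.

The identity e satisfies e ⊙ x = x for all x, so its row in the table reproduces the column headers.
Row g reads: n, h, v, p, t, c, g, s — exactly the header order. So g is the identity.

g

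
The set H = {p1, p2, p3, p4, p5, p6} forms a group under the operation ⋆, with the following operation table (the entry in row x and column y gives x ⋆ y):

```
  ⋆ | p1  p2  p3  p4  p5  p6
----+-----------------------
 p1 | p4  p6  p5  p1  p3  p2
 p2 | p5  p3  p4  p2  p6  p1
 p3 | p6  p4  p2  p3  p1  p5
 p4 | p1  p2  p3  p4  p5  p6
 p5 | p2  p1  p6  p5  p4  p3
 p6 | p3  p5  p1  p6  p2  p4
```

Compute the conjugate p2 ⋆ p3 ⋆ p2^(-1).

p3

The identity is p4. In row p2, the entry p4 sits in column p3, so p2^(-1) = p3.
p2 ⋆ p3 = p4
p4 ⋆ p3 = p3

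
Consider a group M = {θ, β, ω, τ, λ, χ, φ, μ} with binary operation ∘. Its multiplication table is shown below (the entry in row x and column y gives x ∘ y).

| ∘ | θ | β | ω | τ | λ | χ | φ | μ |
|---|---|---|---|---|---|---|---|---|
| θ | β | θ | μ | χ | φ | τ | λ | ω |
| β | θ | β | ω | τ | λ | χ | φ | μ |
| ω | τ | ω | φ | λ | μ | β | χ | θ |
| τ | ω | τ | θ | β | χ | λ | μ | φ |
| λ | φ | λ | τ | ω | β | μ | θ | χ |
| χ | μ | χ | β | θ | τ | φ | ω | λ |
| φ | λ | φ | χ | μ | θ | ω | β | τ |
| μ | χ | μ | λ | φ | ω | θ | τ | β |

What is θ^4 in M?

θ^1 = θ
θ^2 = θ ∘ θ = β
θ^3 = β ∘ θ = θ
θ^4 = θ ∘ θ = β

β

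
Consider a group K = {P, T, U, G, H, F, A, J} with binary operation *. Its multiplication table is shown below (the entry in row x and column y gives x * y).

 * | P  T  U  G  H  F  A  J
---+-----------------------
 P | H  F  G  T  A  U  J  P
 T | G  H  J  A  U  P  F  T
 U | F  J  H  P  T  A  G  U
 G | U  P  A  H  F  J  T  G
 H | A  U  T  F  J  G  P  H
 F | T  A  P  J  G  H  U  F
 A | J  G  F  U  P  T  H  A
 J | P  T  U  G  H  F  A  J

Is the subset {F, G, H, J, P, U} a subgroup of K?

No

H * U = T, which is not in {F, G, H, J, P, U}.
The subset is not closed under *, so it is not a subgroup.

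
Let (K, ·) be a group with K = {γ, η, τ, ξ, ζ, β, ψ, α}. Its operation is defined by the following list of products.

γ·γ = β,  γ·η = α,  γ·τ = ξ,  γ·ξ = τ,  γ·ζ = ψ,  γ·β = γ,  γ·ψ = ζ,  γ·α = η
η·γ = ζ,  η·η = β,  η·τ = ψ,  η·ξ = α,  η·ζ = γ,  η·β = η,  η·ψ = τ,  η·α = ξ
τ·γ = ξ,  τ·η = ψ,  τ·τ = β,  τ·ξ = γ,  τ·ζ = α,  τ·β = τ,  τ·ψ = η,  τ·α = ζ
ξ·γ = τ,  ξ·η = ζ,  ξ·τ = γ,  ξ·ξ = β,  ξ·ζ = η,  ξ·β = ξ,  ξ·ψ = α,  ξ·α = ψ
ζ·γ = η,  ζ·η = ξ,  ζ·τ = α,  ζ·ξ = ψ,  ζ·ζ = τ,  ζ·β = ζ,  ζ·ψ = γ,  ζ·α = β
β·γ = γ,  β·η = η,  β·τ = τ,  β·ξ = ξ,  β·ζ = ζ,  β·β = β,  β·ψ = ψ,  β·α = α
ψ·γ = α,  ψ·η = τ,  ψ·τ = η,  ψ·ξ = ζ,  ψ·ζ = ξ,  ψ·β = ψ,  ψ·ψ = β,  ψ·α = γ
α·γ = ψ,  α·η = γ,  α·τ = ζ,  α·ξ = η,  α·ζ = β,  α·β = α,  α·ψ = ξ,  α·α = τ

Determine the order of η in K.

2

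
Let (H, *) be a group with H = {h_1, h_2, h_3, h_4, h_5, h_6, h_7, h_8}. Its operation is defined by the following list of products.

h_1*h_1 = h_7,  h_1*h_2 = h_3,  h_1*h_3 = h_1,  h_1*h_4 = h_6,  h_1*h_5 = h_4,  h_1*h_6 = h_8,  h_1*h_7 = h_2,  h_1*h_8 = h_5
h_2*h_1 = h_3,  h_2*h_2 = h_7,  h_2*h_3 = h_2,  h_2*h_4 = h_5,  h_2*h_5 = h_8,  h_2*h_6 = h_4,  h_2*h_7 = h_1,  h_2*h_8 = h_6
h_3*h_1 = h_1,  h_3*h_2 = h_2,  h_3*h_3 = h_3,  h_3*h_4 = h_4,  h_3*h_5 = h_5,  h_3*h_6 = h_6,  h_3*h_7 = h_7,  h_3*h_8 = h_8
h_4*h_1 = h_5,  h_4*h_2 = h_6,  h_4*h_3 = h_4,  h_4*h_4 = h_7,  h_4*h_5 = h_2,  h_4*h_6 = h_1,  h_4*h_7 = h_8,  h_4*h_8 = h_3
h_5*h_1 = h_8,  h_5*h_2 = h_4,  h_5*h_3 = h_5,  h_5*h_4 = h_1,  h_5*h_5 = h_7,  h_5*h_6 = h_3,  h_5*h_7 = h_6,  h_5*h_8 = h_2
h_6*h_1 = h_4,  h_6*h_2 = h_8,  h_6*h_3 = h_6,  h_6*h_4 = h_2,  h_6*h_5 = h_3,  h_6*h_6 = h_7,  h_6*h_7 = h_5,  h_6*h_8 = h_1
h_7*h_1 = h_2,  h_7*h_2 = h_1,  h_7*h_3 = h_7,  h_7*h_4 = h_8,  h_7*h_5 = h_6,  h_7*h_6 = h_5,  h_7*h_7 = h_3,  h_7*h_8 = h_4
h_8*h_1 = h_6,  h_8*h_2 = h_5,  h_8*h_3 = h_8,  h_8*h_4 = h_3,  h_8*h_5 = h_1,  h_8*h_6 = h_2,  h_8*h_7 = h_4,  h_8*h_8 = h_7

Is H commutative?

h_5 * h_4 = h_1 but h_4 * h_5 = h_2.
Since h_5 and h_4 do not commute, H is not abelian.

No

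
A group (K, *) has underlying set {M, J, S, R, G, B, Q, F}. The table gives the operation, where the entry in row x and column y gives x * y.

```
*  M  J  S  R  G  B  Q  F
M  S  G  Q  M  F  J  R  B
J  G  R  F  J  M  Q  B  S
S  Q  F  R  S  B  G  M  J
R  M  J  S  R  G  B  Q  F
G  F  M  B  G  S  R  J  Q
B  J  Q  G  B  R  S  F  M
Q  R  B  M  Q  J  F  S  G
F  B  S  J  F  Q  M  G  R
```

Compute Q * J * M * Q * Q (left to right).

F

Q * J = B
B * M = J
J * Q = B
B * Q = F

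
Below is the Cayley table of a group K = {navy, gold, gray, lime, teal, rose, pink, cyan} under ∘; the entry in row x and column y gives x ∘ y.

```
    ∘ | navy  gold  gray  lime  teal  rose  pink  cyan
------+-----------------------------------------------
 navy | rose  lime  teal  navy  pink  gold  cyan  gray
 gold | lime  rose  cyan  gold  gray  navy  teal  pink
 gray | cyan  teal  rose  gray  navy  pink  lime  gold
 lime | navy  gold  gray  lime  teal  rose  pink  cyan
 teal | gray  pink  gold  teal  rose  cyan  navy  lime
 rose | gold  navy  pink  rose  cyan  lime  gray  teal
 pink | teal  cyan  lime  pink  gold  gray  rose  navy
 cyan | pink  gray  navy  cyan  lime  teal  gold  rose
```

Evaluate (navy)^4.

navy^1 = navy
navy^2 = navy ∘ navy = rose
navy^3 = rose ∘ navy = gold
navy^4 = gold ∘ navy = lime

lime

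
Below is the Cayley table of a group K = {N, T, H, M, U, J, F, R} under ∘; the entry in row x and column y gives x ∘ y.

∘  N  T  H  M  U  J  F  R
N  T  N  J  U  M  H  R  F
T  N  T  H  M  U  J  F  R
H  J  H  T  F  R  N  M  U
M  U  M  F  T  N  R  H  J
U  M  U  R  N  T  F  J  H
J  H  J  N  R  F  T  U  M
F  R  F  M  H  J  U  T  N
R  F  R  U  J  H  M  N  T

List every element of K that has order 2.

{F, H, J, M, N, R, U}

Identity is T. Compute the order of each non-identity element by repeated multiplication:
  N: N → T  (order 2)
  H: H → T  (order 2)
  M: M → T  (order 2)
  U: U → T  (order 2)
  J: J → T  (order 2)
  F: F → T  (order 2)
  R: R → T  (order 2)
Elements of order 2: {F, H, J, M, N, R, U}.
(Structurally, K here is isomorphic to the elementary abelian group (Z_2)^3.)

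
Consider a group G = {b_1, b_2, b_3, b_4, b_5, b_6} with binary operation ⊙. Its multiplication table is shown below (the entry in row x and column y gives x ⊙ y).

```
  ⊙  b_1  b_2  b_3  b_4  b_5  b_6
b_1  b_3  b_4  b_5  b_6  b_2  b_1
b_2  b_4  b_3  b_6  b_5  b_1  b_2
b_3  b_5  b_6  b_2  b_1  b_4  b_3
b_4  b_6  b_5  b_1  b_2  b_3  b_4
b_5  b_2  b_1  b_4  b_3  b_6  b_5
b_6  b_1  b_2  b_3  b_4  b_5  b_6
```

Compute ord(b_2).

3

The identity element is b_6 (its row matches the header).
b_2^1 = b_2
b_2^2 = b_2 ⊙ b_2 = b_3
b_2^3 = b_3 ⊙ b_2 = b_6
The first power of b_2 equal to the identity is b_2^3, so ord(b_2) = 3.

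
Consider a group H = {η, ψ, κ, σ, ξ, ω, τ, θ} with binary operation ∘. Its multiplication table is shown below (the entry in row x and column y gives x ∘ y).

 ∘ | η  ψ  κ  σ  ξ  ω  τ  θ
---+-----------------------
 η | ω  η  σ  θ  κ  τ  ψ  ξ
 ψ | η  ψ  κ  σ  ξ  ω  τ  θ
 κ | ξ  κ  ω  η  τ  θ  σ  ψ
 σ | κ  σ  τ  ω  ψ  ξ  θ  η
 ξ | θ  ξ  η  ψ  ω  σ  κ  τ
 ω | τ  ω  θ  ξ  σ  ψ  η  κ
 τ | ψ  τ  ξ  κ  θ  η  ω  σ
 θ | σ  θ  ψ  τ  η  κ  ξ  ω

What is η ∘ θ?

Read row η, column θ: η ∘ θ = ξ.

ξ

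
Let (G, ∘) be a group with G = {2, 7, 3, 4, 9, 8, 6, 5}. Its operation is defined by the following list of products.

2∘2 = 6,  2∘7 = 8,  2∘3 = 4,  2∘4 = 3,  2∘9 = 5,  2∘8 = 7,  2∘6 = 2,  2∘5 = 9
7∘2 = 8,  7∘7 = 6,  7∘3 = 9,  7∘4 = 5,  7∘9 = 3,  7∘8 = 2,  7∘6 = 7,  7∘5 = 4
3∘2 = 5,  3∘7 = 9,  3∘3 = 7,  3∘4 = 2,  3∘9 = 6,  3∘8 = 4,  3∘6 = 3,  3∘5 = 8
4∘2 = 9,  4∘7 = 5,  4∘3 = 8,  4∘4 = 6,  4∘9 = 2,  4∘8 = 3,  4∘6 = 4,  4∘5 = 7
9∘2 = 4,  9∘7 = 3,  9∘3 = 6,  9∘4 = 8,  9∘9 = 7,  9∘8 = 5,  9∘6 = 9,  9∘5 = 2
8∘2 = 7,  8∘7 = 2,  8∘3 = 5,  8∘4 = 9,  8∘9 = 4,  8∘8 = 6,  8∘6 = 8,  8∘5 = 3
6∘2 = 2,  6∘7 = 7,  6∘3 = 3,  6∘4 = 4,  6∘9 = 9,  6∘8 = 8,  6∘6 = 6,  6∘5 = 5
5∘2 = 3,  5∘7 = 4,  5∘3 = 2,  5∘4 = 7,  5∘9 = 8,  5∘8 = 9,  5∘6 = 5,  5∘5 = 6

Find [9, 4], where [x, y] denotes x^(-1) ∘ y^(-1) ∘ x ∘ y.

Identity is 6; from the table 9^(-1) = 3 and 4^(-1) = 4.
3 ∘ 4 = 2
2 ∘ 9 = 5
5 ∘ 4 = 7

7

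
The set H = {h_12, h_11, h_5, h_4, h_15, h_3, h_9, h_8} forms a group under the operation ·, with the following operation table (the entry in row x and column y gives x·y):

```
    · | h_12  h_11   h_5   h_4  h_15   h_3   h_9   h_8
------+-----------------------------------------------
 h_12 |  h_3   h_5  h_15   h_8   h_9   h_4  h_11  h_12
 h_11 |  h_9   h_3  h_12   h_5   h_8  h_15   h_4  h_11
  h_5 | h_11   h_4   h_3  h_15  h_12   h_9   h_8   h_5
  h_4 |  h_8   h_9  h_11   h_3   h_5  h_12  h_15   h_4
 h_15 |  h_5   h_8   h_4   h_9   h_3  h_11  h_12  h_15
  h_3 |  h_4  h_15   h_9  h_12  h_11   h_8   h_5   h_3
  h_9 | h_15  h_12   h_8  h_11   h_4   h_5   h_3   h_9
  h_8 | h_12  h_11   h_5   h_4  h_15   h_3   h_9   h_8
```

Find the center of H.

{h_3, h_8}

An element z is central iff its row equals its column in the table.
For h_4: h_4·h_9 = h_15 ≠ h_11 = h_9·h_4, so h_4 ∉ Z.
Checking each element this way leaves Z(H) = {h_3, h_8}.
(Structurally, H here is isomorphic to the quaternion group Q_8.)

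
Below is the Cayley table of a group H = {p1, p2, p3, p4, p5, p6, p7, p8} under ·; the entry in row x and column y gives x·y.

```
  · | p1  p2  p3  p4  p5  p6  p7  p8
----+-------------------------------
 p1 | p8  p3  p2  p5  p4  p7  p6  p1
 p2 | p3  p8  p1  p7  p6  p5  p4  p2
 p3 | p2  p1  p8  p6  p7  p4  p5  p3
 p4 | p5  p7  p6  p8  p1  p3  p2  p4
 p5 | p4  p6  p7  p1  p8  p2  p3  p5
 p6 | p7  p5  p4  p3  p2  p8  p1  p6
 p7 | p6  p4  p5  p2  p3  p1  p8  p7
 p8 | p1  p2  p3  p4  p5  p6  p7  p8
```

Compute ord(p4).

The identity element is p8 (its row matches the header).
p4^1 = p4
p4^2 = p4·p4 = p8
The first power of p4 equal to the identity is p4^2, so ord(p4) = 2.

2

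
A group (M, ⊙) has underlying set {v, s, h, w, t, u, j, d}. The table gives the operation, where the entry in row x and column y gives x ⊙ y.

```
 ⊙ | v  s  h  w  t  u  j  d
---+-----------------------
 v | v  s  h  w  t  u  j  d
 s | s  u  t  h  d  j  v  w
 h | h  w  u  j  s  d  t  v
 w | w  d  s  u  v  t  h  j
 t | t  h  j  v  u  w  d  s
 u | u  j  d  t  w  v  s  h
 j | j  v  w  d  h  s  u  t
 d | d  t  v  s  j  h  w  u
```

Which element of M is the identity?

v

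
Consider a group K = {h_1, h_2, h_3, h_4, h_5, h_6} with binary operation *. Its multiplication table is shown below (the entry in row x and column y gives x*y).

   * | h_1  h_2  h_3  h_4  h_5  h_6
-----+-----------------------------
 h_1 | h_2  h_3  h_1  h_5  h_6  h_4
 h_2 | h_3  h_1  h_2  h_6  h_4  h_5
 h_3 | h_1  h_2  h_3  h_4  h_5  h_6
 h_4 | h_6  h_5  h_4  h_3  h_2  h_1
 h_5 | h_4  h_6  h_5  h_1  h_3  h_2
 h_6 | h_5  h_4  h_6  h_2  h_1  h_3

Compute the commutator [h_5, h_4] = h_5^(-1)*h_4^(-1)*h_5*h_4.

Identity is h_3; from the table h_5^(-1) = h_5 and h_4^(-1) = h_4.
h_5*h_4 = h_1
h_1*h_5 = h_6
h_6*h_4 = h_2

h_2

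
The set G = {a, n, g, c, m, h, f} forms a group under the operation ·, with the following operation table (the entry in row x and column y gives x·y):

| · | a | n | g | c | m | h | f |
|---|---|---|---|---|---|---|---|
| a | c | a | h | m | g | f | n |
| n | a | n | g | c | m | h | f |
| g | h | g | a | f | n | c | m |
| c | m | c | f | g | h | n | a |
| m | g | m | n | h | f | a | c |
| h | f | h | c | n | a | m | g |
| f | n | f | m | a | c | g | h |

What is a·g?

h

Read row a, column g: a·g = h.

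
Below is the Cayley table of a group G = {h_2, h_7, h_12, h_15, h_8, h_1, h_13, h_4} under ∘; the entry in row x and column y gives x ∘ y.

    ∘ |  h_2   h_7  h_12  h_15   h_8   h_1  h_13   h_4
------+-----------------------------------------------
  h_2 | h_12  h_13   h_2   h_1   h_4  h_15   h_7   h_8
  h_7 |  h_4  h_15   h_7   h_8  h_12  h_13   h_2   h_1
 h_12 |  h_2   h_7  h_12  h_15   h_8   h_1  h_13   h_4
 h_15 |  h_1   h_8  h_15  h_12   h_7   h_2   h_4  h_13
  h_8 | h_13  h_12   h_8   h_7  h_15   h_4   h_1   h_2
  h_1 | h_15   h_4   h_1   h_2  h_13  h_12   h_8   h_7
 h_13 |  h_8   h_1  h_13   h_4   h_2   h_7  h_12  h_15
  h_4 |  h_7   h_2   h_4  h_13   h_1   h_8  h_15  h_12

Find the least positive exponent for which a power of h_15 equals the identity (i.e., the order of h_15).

2

The identity element is h_12 (its row matches the header).
h_15^1 = h_15
h_15^2 = h_15 ∘ h_15 = h_12
The first power of h_15 equal to the identity is h_15^2, so ord(h_15) = 2.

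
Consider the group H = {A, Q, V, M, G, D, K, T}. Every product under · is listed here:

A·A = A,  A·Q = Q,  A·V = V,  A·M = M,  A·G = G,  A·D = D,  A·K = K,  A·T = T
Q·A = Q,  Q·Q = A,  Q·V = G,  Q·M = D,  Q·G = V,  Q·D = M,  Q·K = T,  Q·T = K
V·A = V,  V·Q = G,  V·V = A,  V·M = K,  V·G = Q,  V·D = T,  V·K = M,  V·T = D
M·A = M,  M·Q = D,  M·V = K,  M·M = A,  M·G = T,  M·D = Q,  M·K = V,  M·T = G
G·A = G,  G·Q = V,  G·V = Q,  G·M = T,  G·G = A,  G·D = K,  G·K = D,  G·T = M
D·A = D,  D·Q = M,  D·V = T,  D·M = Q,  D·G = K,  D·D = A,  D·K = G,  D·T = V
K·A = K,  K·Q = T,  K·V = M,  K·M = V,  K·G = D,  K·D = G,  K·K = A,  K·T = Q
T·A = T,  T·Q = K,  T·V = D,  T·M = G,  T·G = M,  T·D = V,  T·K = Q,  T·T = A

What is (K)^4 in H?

K^1 = K
K^2 = K·K = A
K^3 = A·K = K
K^4 = K·K = A
(Structurally, H here is isomorphic to the elementary abelian group (Z_2)^3.)

A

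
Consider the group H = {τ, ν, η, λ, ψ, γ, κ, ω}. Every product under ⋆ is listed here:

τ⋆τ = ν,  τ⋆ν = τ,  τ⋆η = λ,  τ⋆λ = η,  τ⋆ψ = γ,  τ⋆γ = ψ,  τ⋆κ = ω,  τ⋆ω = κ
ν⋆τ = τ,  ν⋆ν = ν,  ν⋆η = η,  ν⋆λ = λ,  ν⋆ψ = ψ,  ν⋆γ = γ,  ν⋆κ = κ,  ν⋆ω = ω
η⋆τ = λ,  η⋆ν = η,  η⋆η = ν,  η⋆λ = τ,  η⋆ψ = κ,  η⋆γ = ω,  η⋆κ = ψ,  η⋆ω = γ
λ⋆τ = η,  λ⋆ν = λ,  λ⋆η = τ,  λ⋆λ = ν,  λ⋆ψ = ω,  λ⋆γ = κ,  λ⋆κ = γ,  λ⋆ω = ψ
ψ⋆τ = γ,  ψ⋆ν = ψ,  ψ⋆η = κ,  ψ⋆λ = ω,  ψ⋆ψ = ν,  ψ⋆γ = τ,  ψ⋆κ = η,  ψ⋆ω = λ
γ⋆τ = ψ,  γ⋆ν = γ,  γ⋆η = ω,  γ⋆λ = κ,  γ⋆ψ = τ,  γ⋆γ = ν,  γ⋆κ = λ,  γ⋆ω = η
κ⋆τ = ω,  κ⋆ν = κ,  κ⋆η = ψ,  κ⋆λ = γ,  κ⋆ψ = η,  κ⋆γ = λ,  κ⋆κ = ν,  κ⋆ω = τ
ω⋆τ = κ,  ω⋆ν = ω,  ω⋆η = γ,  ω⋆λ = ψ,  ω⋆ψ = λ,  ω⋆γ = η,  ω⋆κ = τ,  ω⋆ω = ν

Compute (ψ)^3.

ψ^1 = ψ
ψ^2 = ψ ⋆ ψ = ν
ψ^3 = ν ⋆ ψ = ψ

ψ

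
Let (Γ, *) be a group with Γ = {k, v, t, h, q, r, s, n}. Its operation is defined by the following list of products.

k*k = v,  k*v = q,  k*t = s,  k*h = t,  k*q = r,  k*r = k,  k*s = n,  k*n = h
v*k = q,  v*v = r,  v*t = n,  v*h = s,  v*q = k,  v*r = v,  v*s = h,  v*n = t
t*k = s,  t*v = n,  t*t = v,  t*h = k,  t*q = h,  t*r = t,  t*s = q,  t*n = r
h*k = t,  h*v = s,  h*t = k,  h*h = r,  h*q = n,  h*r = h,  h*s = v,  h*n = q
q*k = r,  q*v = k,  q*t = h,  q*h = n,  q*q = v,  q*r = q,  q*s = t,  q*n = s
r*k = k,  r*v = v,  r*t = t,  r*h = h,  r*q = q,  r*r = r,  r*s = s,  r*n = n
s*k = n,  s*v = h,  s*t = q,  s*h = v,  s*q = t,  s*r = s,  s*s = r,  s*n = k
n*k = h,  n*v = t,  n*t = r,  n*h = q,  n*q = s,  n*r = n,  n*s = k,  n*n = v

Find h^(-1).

h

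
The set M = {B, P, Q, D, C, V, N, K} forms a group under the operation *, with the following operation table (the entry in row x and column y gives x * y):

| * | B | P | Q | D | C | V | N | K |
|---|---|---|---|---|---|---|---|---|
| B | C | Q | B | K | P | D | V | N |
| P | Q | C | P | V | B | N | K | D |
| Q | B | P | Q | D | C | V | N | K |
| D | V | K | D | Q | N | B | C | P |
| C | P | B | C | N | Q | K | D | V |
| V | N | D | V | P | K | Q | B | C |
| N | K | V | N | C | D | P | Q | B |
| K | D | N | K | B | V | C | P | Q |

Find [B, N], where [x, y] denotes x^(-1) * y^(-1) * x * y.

Identity is Q; from the table B^(-1) = P and N^(-1) = N.
P * N = K
K * B = D
D * N = C

C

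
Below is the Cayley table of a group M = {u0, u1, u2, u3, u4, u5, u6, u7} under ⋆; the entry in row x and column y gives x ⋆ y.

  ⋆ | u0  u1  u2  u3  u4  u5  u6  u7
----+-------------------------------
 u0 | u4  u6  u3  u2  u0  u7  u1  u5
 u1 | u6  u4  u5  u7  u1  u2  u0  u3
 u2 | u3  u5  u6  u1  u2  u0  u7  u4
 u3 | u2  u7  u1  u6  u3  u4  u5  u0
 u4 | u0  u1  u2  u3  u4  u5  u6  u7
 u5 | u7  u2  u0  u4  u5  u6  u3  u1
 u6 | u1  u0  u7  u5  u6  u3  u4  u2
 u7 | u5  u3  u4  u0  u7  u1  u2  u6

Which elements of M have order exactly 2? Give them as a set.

Identity is u4. Compute the order of each non-identity element by repeated multiplication:
  u0: u0 → u4  (order 2)
  u1: u1 → u4  (order 2)
  u2: u2 → u6 → u7 → u4  (order 4)
  u3: u3 → u6 → u5 → u4  (order 4)
  u5: u5 → u6 → u3 → u4  (order 4)
  u6: u6 → u4  (order 2)
  u7: u7 → u6 → u2 → u4  (order 4)
Elements of order 2: {u0, u1, u6}.

{u0, u1, u6}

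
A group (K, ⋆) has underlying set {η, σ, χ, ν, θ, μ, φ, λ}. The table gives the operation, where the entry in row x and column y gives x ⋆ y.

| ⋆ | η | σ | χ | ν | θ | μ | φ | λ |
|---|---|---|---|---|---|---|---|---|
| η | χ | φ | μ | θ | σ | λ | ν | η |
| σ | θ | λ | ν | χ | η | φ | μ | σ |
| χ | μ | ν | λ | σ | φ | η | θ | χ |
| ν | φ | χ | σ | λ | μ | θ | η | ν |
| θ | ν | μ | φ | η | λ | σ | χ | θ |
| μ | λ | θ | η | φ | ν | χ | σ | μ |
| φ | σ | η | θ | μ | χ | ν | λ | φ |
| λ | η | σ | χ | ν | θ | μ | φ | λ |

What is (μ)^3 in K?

μ^1 = μ
μ^2 = μ ⋆ μ = χ
μ^3 = χ ⋆ μ = η
(Structurally, K here is isomorphic to the dihedral group D_4.)

η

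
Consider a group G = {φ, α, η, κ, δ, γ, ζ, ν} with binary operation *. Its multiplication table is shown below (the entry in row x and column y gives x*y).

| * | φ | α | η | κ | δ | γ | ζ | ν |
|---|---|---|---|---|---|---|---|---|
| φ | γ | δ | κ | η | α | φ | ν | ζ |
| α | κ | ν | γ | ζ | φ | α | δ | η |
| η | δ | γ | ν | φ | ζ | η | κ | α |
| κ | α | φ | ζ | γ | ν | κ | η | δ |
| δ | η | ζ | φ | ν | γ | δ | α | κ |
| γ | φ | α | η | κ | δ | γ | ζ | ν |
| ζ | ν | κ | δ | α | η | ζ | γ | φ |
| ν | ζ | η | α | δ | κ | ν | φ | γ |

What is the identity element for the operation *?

γ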